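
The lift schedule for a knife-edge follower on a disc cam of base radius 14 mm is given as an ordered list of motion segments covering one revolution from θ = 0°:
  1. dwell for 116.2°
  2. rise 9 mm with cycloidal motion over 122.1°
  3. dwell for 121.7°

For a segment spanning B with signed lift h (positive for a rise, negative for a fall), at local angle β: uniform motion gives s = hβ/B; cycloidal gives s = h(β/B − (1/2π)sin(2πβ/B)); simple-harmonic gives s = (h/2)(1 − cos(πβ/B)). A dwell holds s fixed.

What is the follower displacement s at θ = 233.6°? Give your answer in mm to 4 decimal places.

seg 1 [0°–116.2°] dwell: s stays 0.0000
seg 2 [116.2°–238.3°] cycloidal, h=9: θ=233.6° here. β=117.4, B=122.1. 9·(0.9615 − sin(2π·0.9615)/(2π)) = 8.9966 → s = 8.9966

8.9966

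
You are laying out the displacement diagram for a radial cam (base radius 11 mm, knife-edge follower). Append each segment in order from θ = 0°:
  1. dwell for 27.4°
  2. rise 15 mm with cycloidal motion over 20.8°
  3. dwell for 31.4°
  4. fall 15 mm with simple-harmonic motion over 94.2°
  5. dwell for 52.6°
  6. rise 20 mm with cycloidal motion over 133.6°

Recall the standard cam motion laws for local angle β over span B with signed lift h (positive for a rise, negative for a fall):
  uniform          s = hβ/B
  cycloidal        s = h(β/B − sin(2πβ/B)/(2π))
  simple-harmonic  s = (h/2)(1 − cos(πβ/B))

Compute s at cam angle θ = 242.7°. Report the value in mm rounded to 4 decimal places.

seg 1 [0°–27.4°] dwell: s stays 0.0000
seg 2 [27.4°–48.2°] cycloidal, h=15: full span → s += 15 → s = 15.0000
seg 3 [48.2°–79.6°] dwell: s stays 15.0000
seg 4 [79.6°–173.8°] simple-harmonic, h=-15: full span → s += -15 → s = 0.0000
seg 5 [173.8°–226.4°] dwell: s stays 0.0000
seg 6 [226.4°–360°] cycloidal, h=20: θ=242.7° here. β=16.3, B=133.6. 20·(0.1220 − sin(2π·0.1220)/(2π)) = 0.2321 → s = 0.2321

0.2321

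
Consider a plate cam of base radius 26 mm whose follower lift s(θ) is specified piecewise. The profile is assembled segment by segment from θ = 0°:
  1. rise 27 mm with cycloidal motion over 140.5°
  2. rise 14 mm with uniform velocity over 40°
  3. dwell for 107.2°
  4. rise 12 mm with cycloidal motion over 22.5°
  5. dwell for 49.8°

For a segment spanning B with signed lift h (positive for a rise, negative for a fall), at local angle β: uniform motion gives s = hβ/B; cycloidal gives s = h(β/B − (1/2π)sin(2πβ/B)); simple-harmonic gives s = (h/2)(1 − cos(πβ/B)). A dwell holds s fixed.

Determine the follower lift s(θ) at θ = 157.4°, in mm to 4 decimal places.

seg 1 [0°–140.5°] cycloidal, h=27: full span → s += 27 → s = 27.0000
seg 2 [140.5°–180.5°] uniform, h=14: θ=157.4° here. β=16.9, B=40. 14·16.9/40 = 5.9150 → s = 32.9150

32.9150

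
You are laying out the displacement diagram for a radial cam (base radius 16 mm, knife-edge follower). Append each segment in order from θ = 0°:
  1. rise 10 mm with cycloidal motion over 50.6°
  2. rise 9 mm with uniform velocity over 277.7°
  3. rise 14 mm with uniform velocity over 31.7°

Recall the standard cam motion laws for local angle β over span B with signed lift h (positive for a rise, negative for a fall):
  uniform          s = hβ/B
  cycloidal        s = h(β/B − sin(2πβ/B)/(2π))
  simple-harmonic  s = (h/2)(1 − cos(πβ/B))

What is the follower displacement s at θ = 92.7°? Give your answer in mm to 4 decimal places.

seg 1 [0°–50.6°] cycloidal, h=10: full span → s += 10 → s = 10.0000
seg 2 [50.6°–328.3°] uniform, h=9: θ=92.7° here. β=42.1, B=277.7. 9·42.1/277.7 = 1.3644 → s = 11.3644

11.3644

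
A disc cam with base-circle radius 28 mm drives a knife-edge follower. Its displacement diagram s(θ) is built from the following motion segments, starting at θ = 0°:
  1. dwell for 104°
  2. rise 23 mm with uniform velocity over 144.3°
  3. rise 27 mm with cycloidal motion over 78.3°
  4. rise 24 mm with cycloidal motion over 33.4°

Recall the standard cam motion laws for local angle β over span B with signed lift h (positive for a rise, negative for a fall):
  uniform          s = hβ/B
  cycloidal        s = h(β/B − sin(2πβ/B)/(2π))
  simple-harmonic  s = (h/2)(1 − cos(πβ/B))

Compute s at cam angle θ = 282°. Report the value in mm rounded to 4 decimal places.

seg 1 [0°–104°] dwell: s stays 0.0000
seg 2 [104°–248.3°] uniform, h=23: full span → s += 23 → s = 23.0000
seg 3 [248.3°–326.6°] cycloidal, h=27: θ=282° here. β=33.7, B=78.3. 27·(0.4304 − sin(2π·0.4304)/(2π)) = 9.8007 → s = 32.8007

32.8007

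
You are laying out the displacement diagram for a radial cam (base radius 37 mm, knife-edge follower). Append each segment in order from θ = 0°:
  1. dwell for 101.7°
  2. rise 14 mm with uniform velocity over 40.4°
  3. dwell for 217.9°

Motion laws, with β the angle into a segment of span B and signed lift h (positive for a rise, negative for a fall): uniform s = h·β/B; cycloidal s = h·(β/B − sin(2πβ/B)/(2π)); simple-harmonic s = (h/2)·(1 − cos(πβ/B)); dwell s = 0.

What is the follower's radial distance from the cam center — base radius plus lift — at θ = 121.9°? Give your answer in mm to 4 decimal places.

seg 1 [0°–101.7°] dwell: s stays 0.0000
seg 2 [101.7°–142.1°] uniform, h=14: θ=121.9° here. β=20.2, B=40.4. 14·20.2/40.4 = 7.0000 → s = 7.0000
radial distance = base radius + s = 37 + 7.0000 = 44.0000

44.0000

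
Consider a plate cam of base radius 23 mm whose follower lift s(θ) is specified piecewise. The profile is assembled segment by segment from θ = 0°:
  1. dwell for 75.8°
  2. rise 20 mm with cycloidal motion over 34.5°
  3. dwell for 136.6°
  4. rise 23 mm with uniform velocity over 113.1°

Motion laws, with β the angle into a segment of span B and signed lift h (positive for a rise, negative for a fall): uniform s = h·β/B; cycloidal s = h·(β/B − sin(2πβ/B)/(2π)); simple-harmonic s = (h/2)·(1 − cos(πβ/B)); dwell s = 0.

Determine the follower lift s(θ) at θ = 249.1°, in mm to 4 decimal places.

seg 1 [0°–75.8°] dwell: s stays 0.0000
seg 2 [75.8°–110.3°] cycloidal, h=20: full span → s += 20 → s = 20.0000
seg 3 [110.3°–246.9°] dwell: s stays 20.0000
seg 4 [246.9°–360°] uniform, h=23: θ=249.1° here. β=2.2, B=113.1. 23·2.2/113.1 = 0.4474 → s = 20.4474

20.4474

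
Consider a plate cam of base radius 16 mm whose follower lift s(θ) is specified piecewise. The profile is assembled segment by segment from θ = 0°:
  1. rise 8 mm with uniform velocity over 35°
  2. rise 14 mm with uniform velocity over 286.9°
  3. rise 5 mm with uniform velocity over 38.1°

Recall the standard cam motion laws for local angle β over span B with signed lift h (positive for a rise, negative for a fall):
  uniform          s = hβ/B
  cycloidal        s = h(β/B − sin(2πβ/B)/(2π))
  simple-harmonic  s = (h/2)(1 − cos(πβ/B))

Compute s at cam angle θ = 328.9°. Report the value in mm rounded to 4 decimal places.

seg 1 [0°–35°] uniform, h=8: full span → s += 8 → s = 8.0000
seg 2 [35°–321.9°] uniform, h=14: full span → s += 14 → s = 22.0000
seg 3 [321.9°–360°] uniform, h=5: θ=328.9° here. β=7, B=38.1. 5·7/38.1 = 0.9186 → s = 22.9186

22.9186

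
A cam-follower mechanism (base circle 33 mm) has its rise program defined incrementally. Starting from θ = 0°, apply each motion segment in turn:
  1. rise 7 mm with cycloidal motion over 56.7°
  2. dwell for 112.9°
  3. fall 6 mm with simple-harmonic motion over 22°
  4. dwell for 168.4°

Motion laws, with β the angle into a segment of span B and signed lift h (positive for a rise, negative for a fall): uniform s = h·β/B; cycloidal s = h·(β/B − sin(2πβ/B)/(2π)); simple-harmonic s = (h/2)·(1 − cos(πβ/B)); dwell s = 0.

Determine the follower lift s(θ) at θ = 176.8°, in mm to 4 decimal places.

seg 1 [0°–56.7°] cycloidal, h=7: full span → s += 7 → s = 7.0000
seg 2 [56.7°–169.6°] dwell: s stays 7.0000
seg 3 [169.6°–191.6°] simple-harmonic, h=-6: θ=176.8° here. β=7.2, B=22. -6/2·(1 − cos(π·0.3273)) = -1.4508 → s = 5.5492

5.5492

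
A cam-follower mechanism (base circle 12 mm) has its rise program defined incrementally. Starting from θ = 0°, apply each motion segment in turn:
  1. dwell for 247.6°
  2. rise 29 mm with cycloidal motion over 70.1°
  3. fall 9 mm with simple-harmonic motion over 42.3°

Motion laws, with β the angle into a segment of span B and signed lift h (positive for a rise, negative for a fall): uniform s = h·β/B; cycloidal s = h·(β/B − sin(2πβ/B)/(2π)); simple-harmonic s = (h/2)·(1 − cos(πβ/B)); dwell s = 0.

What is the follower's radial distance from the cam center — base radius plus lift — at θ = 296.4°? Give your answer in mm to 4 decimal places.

seg 1 [0°–247.6°] dwell: s stays 0.0000
seg 2 [247.6°–317.7°] cycloidal, h=29: θ=296.4° here. β=48.8, B=70.1. 29·(0.6961 − sin(2π·0.6961)/(2π)) = 24.5421 → s = 24.5421
radial distance = base radius + s = 12 + 24.5421 = 36.5421

36.5421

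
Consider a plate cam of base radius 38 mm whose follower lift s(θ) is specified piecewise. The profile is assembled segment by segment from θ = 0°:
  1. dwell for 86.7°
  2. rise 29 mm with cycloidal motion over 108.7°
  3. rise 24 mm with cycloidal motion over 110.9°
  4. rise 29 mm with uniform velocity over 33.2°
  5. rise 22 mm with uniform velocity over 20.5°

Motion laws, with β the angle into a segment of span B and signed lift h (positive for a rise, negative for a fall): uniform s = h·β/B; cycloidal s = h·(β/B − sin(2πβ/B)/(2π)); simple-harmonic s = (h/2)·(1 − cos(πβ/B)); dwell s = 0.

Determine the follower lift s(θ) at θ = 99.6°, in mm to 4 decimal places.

seg 1 [0°–86.7°] dwell: s stays 0.0000
seg 2 [86.7°–195.4°] cycloidal, h=29: θ=99.6° here. β=12.9, B=108.7. 29·(0.1187 − sin(2π·0.1187)/(2π)) = 0.3102 → s = 0.3102

0.3102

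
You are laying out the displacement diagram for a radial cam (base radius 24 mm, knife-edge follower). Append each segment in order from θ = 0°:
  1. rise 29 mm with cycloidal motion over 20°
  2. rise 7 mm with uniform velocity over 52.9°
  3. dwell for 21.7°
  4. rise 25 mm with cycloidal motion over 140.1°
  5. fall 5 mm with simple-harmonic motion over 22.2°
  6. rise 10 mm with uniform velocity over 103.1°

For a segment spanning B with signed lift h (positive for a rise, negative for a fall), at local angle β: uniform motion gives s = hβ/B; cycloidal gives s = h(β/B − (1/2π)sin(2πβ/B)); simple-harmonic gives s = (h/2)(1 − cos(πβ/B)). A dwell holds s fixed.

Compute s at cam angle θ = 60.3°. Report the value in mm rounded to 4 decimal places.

seg 1 [0°–20°] cycloidal, h=29: full span → s += 29 → s = 29.0000
seg 2 [20°–72.9°] uniform, h=7: θ=60.3° here. β=40.3, B=52.9. 7·40.3/52.9 = 5.3327 → s = 34.3327

34.3327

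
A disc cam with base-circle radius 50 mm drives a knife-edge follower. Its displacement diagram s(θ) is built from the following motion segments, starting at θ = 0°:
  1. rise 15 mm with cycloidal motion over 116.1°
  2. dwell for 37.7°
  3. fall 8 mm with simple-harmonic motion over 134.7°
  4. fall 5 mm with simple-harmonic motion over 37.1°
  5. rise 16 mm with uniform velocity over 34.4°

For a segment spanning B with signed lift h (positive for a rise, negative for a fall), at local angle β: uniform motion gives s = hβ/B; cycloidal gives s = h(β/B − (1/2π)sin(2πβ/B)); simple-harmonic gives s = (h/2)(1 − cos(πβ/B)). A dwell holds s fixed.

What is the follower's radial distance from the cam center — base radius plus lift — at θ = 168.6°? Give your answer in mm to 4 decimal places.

seg 1 [0°–116.1°] cycloidal, h=15: full span → s += 15 → s = 15.0000
seg 2 [116.1°–153.8°] dwell: s stays 15.0000
seg 3 [153.8°–288.5°] simple-harmonic, h=-8: θ=168.6° here. β=14.8, B=134.7. -8/2·(1 − cos(π·0.1099)) = -0.2359 → s = 14.7641
radial distance = base radius + s = 50 + 14.7641 = 64.7641

64.7641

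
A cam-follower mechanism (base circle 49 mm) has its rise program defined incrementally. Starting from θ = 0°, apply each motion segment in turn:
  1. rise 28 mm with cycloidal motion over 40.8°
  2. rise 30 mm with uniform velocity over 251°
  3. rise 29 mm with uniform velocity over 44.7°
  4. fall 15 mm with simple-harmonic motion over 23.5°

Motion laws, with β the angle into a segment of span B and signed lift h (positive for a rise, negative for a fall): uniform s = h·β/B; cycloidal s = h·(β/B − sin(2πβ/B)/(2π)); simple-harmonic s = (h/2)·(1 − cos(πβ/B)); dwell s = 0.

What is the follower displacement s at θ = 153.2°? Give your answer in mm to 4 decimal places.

seg 1 [0°–40.8°] cycloidal, h=28: full span → s += 28 → s = 28.0000
seg 2 [40.8°–291.8°] uniform, h=30: θ=153.2° here. β=112.4, B=251. 30·112.4/251 = 13.4343 → s = 41.4343

41.4343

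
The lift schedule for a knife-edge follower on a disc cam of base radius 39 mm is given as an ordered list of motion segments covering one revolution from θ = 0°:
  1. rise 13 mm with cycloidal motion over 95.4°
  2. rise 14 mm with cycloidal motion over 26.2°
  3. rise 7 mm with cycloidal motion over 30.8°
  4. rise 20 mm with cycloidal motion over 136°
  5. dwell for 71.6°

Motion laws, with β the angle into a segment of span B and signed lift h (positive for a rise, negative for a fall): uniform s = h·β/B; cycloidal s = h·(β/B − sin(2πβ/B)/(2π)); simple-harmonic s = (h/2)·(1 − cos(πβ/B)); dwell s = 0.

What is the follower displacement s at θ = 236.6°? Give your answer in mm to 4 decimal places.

seg 1 [0°–95.4°] cycloidal, h=13: full span → s += 13 → s = 13.0000
seg 2 [95.4°–121.6°] cycloidal, h=14: full span → s += 14 → s = 27.0000
seg 3 [121.6°–152.4°] cycloidal, h=7: full span → s += 7 → s = 34.0000
seg 4 [152.4°–288.4°] cycloidal, h=20: θ=236.6° here. β=84.2, B=136. 20·(0.6191 − sin(2π·0.6191)/(2π)) = 14.5484 → s = 48.5484

48.5484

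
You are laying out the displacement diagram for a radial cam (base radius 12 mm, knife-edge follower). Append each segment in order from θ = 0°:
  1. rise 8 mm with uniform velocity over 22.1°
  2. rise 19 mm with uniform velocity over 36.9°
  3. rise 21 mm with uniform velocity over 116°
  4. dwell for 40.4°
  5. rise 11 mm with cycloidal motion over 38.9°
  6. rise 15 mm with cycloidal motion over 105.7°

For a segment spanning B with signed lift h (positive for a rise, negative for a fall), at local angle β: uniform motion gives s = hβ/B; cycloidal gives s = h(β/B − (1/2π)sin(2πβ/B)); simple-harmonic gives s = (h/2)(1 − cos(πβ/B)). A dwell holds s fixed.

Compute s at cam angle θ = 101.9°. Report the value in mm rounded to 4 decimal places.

seg 1 [0°–22.1°] uniform, h=8: full span → s += 8 → s = 8.0000
seg 2 [22.1°–59°] uniform, h=19: full span → s += 19 → s = 27.0000
seg 3 [59°–175°] uniform, h=21: θ=101.9° here. β=42.9, B=116. 21·42.9/116 = 7.7664 → s = 34.7664

34.7664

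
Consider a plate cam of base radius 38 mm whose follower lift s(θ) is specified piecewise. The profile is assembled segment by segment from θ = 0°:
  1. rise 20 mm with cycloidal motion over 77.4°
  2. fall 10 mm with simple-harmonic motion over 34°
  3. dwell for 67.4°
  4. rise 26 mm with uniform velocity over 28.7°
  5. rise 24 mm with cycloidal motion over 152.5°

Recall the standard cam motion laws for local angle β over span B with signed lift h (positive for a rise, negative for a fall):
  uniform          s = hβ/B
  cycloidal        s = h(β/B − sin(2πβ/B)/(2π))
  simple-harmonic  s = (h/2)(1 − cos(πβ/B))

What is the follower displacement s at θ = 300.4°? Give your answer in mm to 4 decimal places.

seg 1 [0°–77.4°] cycloidal, h=20: full span → s += 20 → s = 20.0000
seg 2 [77.4°–111.4°] simple-harmonic, h=-10: full span → s += -10 → s = 10.0000
seg 3 [111.4°–178.8°] dwell: s stays 10.0000
seg 4 [178.8°–207.5°] uniform, h=26: full span → s += 26 → s = 36.0000
seg 5 [207.5°–360°] cycloidal, h=24: θ=300.4° here. β=92.9, B=152.5. 24·(0.6092 − sin(2π·0.6092)/(2π)) = 17.0399 → s = 53.0399

53.0399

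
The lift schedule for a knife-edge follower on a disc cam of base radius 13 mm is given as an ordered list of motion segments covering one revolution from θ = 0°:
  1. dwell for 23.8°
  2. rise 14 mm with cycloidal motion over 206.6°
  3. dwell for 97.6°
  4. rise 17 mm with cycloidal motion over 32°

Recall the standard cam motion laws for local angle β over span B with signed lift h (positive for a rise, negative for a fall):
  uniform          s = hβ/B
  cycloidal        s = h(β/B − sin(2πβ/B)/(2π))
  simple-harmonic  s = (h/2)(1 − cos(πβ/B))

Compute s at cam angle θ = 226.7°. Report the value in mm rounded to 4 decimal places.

seg 1 [0°–23.8°] dwell: s stays 0.0000
seg 2 [23.8°–230.4°] cycloidal, h=14: θ=226.7° here. β=202.9, B=206.6. 14·(0.9821 − sin(2π·0.9821)/(2π)) = 13.9995 → s = 13.9995

13.9995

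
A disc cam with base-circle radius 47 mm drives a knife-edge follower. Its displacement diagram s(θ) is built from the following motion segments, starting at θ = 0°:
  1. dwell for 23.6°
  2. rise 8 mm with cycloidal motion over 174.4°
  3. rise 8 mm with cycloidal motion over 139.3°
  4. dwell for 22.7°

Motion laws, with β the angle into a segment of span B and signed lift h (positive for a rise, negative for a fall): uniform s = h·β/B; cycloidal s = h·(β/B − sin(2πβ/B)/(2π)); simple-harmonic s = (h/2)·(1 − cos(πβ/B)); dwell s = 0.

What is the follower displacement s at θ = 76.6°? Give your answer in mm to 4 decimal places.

seg 1 [0°–23.6°] dwell: s stays 0.0000
seg 2 [23.6°–198°] cycloidal, h=8: θ=76.6° here. β=53, B=174.4. 8·(0.3039 − sin(2π·0.3039)/(2π)) = 1.2303 → s = 1.2303

1.2303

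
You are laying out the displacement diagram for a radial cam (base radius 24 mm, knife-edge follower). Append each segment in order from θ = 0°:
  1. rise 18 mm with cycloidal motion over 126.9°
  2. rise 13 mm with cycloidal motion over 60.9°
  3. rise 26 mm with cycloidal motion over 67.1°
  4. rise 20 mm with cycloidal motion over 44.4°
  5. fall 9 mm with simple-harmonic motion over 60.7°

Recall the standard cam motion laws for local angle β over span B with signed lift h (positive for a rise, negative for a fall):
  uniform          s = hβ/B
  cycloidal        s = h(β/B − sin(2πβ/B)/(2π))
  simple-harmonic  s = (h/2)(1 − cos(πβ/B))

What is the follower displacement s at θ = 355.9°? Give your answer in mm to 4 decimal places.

seg 1 [0°–126.9°] cycloidal, h=18: full span → s += 18 → s = 18.0000
seg 2 [126.9°–187.8°] cycloidal, h=13: full span → s += 13 → s = 31.0000
seg 3 [187.8°–254.9°] cycloidal, h=26: full span → s += 26 → s = 57.0000
seg 4 [254.9°–299.3°] cycloidal, h=20: full span → s += 20 → s = 77.0000
seg 5 [299.3°–360°] simple-harmonic, h=-9: θ=355.9° here. β=56.6, B=60.7. -9/2·(1 − cos(π·0.9325)) = -8.8991 → s = 68.1009

68.1009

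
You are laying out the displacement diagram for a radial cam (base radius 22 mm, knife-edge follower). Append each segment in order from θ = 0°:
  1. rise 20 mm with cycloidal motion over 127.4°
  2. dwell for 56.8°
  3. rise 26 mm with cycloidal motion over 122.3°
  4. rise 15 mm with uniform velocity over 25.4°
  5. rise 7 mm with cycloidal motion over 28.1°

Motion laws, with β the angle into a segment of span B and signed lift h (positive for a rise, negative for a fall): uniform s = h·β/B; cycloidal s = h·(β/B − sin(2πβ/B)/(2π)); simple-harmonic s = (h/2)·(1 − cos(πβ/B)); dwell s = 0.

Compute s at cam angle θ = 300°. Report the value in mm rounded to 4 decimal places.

seg 1 [0°–127.4°] cycloidal, h=20: full span → s += 20 → s = 20.0000
seg 2 [127.4°–184.2°] dwell: s stays 20.0000
seg 3 [184.2°–306.5°] cycloidal, h=26: θ=300° here. β=115.8, B=122.3. 26·(0.9469 − sin(2π·0.9469)/(2π)) = 25.9745 → s = 45.9745

45.9745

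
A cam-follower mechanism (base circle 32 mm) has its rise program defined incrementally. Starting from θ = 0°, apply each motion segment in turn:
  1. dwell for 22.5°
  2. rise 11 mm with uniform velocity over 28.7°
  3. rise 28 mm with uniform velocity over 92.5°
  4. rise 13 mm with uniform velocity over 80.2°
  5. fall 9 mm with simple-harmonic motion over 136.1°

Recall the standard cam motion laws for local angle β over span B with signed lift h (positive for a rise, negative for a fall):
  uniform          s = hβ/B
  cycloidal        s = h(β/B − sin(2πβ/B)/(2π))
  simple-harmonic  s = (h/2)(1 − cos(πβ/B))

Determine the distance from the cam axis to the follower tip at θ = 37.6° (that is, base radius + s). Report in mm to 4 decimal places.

seg 1 [0°–22.5°] dwell: s stays 0.0000
seg 2 [22.5°–51.2°] uniform, h=11: θ=37.6° here. β=15.1, B=28.7. 11·15.1/28.7 = 5.7875 → s = 5.7875
radial distance = base radius + s = 32 + 5.7875 = 37.7875

37.7875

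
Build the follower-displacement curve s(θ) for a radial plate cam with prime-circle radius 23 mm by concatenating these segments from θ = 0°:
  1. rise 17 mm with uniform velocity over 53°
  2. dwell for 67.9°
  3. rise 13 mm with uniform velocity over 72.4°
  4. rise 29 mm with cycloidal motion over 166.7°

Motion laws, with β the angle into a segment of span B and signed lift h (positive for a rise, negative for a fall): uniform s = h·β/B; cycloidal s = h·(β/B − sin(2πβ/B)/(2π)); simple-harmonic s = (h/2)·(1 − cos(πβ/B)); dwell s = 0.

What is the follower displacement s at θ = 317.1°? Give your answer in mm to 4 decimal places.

seg 1 [0°–53°] uniform, h=17: full span → s += 17 → s = 17.0000
seg 2 [53°–120.9°] dwell: s stays 17.0000
seg 3 [120.9°–193.3°] uniform, h=13: full span → s += 13 → s = 30.0000
seg 4 [193.3°–360°] cycloidal, h=29: θ=317.1° here. β=123.8, B=166.7. 29·(0.7427 − sin(2π·0.7427)/(2π)) = 26.1475 → s = 56.1475

56.1475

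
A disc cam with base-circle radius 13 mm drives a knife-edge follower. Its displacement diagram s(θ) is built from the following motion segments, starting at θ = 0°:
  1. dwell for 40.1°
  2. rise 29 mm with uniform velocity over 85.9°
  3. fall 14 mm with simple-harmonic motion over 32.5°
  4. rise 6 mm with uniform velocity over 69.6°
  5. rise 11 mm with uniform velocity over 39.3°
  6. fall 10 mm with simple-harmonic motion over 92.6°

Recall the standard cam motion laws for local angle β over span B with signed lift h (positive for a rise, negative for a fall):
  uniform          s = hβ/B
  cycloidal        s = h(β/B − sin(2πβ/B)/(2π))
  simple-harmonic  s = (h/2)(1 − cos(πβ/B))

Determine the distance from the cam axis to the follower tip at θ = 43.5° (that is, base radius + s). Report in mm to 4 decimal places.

seg 1 [0°–40.1°] dwell: s stays 0.0000
seg 2 [40.1°–126°] uniform, h=29: θ=43.5° here. β=3.4, B=85.9. 29·3.4/85.9 = 1.1478 → s = 1.1478
radial distance = base radius + s = 13 + 1.1478 = 14.1478

14.1478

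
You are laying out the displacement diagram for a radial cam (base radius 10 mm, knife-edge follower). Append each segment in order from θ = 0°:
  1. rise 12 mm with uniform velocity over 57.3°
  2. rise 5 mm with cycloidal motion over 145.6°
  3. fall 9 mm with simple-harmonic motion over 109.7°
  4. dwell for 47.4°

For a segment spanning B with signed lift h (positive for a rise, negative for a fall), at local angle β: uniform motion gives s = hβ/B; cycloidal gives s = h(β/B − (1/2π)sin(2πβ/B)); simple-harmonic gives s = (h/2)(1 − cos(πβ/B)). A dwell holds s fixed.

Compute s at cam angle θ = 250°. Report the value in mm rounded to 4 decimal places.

seg 1 [0°–57.3°] uniform, h=12: full span → s += 12 → s = 12.0000
seg 2 [57.3°–202.9°] cycloidal, h=5: full span → s += 5 → s = 17.0000
seg 3 [202.9°–312.6°] simple-harmonic, h=-9: θ=250° here. β=47.1, B=109.7. -9/2·(1 − cos(π·0.4294)) = -3.5094 → s = 13.4906

13.4906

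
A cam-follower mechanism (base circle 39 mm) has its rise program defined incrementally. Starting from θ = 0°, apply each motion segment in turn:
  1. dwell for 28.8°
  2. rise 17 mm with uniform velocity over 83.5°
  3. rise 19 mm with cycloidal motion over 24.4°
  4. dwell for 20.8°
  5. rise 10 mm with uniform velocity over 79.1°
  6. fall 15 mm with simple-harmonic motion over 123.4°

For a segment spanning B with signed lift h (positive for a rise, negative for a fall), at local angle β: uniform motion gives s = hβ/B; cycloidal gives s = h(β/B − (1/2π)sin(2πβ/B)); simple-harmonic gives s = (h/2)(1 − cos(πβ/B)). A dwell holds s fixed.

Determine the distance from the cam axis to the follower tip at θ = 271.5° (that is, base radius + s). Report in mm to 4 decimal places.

seg 1 [0°–28.8°] dwell: s stays 0.0000
seg 2 [28.8°–112.3°] uniform, h=17: full span → s += 17 → s = 17.0000
seg 3 [112.3°–136.7°] cycloidal, h=19: full span → s += 19 → s = 36.0000
seg 4 [136.7°–157.5°] dwell: s stays 36.0000
seg 5 [157.5°–236.6°] uniform, h=10: full span → s += 10 → s = 46.0000
seg 6 [236.6°–360°] simple-harmonic, h=-15: θ=271.5° here. β=34.9, B=123.4. -15/2·(1 − cos(π·0.2828)) = -2.7707 → s = 43.2293
radial distance = base radius + s = 39 + 43.2293 = 82.2293

82.2293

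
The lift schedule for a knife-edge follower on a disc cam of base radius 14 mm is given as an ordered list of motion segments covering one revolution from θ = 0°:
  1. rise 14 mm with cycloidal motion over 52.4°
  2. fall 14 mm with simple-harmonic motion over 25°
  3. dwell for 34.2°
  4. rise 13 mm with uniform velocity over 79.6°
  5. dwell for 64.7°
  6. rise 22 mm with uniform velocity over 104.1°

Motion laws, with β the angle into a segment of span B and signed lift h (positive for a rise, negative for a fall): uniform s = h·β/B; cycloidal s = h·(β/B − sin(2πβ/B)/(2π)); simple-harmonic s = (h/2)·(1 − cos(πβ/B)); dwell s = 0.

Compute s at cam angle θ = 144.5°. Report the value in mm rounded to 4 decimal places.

seg 1 [0°–52.4°] cycloidal, h=14: full span → s += 14 → s = 14.0000
seg 2 [52.4°–77.4°] simple-harmonic, h=-14: full span → s += -14 → s = 0.0000
seg 3 [77.4°–111.6°] dwell: s stays 0.0000
seg 4 [111.6°–191.2°] uniform, h=13: θ=144.5° here. β=32.9, B=79.6. 13·32.9/79.6 = 5.3731 → s = 5.3731

5.3731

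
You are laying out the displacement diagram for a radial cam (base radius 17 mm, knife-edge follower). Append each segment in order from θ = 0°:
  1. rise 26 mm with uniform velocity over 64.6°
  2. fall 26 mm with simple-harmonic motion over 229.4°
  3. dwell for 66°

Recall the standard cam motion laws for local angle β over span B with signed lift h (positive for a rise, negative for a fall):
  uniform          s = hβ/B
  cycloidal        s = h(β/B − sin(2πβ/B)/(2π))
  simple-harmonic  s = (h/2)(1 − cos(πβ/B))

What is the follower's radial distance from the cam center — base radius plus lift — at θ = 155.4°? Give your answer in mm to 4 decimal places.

seg 1 [0°–64.6°] uniform, h=26: full span → s += 26 → s = 26.0000
seg 2 [64.6°–294°] simple-harmonic, h=-26: θ=155.4° here. β=90.8, B=229.4. -26/2·(1 − cos(π·0.3958)) = -8.8206 → s = 17.1794
radial distance = base radius + s = 17 + 17.1794 = 34.1794

34.1794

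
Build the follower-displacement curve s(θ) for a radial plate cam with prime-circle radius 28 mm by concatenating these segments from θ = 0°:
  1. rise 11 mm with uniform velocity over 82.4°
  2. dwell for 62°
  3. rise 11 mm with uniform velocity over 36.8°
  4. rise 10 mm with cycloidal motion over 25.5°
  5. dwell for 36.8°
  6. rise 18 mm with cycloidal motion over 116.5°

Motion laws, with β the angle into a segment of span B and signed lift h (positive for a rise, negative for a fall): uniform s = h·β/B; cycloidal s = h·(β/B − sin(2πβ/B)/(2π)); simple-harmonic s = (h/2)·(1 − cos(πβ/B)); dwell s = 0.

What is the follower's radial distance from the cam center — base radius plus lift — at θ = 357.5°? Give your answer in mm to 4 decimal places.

seg 1 [0°–82.4°] uniform, h=11: full span → s += 11 → s = 11.0000
seg 2 [82.4°–144.4°] dwell: s stays 11.0000
seg 3 [144.4°–181.2°] uniform, h=11: full span → s += 11 → s = 22.0000
seg 4 [181.2°–206.7°] cycloidal, h=10: full span → s += 10 → s = 32.0000
seg 5 [206.7°–243.5°] dwell: s stays 32.0000
seg 6 [243.5°–360°] cycloidal, h=18: θ=357.5° here. β=114, B=116.5. 18·(0.9785 − sin(2π·0.9785)/(2π)) = 17.9988 → s = 49.9988
radial distance = base radius + s = 28 + 49.9988 = 77.9988

77.9988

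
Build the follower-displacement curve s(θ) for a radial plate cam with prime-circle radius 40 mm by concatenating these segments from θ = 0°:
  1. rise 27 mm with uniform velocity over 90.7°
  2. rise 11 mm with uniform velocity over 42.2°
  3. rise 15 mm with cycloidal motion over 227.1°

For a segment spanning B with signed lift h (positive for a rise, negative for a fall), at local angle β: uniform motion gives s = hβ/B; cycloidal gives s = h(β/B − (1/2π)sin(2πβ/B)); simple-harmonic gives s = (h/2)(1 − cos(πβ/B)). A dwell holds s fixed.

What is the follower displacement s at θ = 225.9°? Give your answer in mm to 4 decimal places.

seg 1 [0°–90.7°] uniform, h=27: full span → s += 27 → s = 27.0000
seg 2 [90.7°–132.9°] uniform, h=11: full span → s += 11 → s = 38.0000
seg 3 [132.9°–360°] cycloidal, h=15: θ=225.9° here. β=93, B=227.1. 15·(0.4095 − sin(2π·0.4095)/(2π)) = 4.8573 → s = 42.8573

42.8573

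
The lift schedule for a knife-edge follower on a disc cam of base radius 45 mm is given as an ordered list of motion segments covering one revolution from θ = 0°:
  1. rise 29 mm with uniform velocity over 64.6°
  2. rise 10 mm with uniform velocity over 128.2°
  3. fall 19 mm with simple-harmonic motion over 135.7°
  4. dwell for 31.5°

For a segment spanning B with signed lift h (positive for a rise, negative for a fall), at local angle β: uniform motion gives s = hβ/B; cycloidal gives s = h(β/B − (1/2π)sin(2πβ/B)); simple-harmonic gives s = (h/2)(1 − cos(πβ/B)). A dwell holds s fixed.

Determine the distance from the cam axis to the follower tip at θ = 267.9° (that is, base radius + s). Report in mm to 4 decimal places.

seg 1 [0°–64.6°] uniform, h=29: full span → s += 29 → s = 29.0000
seg 2 [64.6°–192.8°] uniform, h=10: full span → s += 10 → s = 39.0000
seg 3 [192.8°–328.5°] simple-harmonic, h=-19: θ=267.9° here. β=75.1, B=135.7. -19/2·(1 − cos(π·0.5534)) = -11.0870 → s = 27.9130
radial distance = base radius + s = 45 + 27.9130 = 72.9130

72.9130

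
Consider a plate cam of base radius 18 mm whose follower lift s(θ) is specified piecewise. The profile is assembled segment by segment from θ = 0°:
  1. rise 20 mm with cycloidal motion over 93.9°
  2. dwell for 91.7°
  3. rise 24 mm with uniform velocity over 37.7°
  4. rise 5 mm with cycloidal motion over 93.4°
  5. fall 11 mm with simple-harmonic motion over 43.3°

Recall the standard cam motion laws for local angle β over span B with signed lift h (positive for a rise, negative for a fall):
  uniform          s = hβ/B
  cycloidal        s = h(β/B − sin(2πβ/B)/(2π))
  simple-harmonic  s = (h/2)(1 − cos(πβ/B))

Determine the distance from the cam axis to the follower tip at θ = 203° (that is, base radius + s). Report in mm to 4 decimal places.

seg 1 [0°–93.9°] cycloidal, h=20: full span → s += 20 → s = 20.0000
seg 2 [93.9°–185.6°] dwell: s stays 20.0000
seg 3 [185.6°–223.3°] uniform, h=24: θ=203° here. β=17.4, B=37.7. 24·17.4/37.7 = 11.0769 → s = 31.0769
radial distance = base radius + s = 18 + 31.0769 = 49.0769

49.0769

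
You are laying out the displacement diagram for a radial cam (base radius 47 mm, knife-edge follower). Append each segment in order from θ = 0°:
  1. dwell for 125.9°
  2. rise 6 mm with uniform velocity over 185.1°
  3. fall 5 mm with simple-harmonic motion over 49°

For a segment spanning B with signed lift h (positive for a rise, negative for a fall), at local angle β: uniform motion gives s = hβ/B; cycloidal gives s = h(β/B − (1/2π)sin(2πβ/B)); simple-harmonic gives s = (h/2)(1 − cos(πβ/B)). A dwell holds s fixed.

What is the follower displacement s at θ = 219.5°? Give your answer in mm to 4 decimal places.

seg 1 [0°–125.9°] dwell: s stays 0.0000
seg 2 [125.9°–311°] uniform, h=6: θ=219.5° here. β=93.6, B=185.1. 6·93.6/185.1 = 3.0340 → s = 3.0340

3.0340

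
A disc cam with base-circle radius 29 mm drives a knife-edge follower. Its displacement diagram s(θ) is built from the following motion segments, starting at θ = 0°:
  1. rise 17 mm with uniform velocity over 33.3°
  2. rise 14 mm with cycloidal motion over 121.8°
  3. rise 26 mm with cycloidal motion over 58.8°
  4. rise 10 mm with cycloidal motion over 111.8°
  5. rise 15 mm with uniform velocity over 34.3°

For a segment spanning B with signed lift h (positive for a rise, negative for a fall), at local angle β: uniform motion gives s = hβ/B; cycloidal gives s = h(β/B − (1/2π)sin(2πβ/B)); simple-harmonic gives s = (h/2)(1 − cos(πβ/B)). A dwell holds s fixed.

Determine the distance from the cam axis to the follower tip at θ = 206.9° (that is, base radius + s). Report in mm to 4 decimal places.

seg 1 [0°–33.3°] uniform, h=17: full span → s += 17 → s = 17.0000
seg 2 [33.3°–155.1°] cycloidal, h=14: full span → s += 14 → s = 31.0000
seg 3 [155.1°–213.9°] cycloidal, h=26: θ=206.9° here. β=51.8, B=58.8. 26·(0.8810 − sin(2π·0.8810)/(2π)) = 25.7193 → s = 56.7193
radial distance = base radius + s = 29 + 56.7193 = 85.7193

85.7193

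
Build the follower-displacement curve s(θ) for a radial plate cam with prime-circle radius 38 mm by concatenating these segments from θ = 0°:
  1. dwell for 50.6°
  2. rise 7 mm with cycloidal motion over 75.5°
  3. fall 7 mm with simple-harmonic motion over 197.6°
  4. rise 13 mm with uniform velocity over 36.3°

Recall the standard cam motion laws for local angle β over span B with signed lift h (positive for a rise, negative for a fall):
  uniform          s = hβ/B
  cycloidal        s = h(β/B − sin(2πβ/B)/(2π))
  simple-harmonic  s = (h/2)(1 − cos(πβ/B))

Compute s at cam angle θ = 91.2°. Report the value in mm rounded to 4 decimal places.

seg 1 [0°–50.6°] dwell: s stays 0.0000
seg 2 [50.6°–126.1°] cycloidal, h=7: θ=91.2° here. β=40.6, B=75.5. 7·(0.5377 − sin(2π·0.5377)/(2π)) = 4.0260 → s = 4.0260

4.0260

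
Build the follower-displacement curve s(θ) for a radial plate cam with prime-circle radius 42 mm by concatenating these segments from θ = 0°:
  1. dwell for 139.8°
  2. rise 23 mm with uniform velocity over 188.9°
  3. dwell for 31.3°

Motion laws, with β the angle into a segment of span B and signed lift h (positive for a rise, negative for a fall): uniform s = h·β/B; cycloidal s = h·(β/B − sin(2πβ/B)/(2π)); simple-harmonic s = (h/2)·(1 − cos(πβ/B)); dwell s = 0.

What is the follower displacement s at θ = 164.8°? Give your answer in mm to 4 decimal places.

seg 1 [0°–139.8°] dwell: s stays 0.0000
seg 2 [139.8°–328.7°] uniform, h=23: θ=164.8° here. β=25, B=188.9. 23·25/188.9 = 3.0439 → s = 3.0439

3.0439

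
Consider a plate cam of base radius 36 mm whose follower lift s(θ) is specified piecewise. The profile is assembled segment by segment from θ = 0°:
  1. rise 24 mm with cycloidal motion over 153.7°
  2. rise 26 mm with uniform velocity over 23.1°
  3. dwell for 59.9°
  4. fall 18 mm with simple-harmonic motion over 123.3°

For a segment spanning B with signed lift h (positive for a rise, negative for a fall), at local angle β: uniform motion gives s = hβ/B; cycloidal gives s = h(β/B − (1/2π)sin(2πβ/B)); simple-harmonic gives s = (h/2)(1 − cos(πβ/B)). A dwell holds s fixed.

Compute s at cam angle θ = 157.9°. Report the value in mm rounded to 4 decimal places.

seg 1 [0°–153.7°] cycloidal, h=24: full span → s += 24 → s = 24.0000
seg 2 [153.7°–176.8°] uniform, h=26: θ=157.9° here. β=4.2, B=23.1. 26·4.2/23.1 = 4.7273 → s = 28.7273

28.7273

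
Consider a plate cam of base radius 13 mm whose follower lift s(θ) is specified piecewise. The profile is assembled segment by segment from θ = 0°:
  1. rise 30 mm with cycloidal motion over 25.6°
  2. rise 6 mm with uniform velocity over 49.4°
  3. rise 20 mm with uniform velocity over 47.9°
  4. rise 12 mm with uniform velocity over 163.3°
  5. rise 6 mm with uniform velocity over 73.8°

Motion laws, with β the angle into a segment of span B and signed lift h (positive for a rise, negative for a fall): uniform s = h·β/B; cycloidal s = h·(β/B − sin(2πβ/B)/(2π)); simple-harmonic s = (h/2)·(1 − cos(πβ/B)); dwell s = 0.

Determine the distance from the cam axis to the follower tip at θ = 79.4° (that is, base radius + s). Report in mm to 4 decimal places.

seg 1 [0°–25.6°] cycloidal, h=30: full span → s += 30 → s = 30.0000
seg 2 [25.6°–75°] uniform, h=6: full span → s += 6 → s = 36.0000
seg 3 [75°–122.9°] uniform, h=20: θ=79.4° here. β=4.4, B=47.9. 20·4.4/47.9 = 1.8372 → s = 37.8372
radial distance = base radius + s = 13 + 37.8372 = 50.8372

50.8372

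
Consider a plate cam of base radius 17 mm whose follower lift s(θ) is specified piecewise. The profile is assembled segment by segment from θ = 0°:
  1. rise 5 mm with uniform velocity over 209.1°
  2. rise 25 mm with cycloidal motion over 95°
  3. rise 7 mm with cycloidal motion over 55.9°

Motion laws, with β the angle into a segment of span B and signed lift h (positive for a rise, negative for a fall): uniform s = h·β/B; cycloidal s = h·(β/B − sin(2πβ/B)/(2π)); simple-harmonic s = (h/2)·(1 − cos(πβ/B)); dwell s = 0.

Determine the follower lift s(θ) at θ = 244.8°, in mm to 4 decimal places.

seg 1 [0°–209.1°] uniform, h=5: full span → s += 5 → s = 5.0000
seg 2 [209.1°–304.1°] cycloidal, h=25: θ=244.8° here. β=35.7, B=95. 25·(0.3758 − sin(2π·0.3758)/(2π)) = 6.5952 → s = 11.5952

11.5952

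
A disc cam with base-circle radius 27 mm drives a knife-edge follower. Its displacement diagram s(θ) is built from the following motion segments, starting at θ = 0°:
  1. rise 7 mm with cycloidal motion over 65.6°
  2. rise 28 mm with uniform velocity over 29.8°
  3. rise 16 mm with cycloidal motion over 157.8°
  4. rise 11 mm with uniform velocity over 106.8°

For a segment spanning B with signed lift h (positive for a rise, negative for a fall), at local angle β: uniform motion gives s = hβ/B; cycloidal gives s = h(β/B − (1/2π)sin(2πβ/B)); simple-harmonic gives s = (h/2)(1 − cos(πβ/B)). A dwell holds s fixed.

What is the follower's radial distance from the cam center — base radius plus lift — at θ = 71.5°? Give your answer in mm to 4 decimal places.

seg 1 [0°–65.6°] cycloidal, h=7: full span → s += 7 → s = 7.0000
seg 2 [65.6°–95.4°] uniform, h=28: θ=71.5° here. β=5.9, B=29.8. 28·5.9/29.8 = 5.5436 → s = 12.5436
radial distance = base radius + s = 27 + 12.5436 = 39.5436

39.5436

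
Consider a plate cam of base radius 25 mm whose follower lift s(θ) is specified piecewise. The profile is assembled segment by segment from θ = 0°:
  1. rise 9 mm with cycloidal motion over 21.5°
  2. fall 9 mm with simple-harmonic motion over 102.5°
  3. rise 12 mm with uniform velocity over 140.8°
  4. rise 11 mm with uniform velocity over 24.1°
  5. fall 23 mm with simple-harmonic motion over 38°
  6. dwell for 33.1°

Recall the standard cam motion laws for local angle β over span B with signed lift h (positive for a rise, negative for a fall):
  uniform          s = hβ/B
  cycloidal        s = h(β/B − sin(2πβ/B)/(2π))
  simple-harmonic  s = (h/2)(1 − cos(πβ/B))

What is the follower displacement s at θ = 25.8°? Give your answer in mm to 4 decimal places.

seg 1 [0°–21.5°] cycloidal, h=9: full span → s += 9 → s = 9.0000
seg 2 [21.5°–124°] simple-harmonic, h=-9: θ=25.8° here. β=4.3, B=102.5. -9/2·(1 − cos(π·0.0420)) = -0.0390 → s = 8.9610

8.9610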